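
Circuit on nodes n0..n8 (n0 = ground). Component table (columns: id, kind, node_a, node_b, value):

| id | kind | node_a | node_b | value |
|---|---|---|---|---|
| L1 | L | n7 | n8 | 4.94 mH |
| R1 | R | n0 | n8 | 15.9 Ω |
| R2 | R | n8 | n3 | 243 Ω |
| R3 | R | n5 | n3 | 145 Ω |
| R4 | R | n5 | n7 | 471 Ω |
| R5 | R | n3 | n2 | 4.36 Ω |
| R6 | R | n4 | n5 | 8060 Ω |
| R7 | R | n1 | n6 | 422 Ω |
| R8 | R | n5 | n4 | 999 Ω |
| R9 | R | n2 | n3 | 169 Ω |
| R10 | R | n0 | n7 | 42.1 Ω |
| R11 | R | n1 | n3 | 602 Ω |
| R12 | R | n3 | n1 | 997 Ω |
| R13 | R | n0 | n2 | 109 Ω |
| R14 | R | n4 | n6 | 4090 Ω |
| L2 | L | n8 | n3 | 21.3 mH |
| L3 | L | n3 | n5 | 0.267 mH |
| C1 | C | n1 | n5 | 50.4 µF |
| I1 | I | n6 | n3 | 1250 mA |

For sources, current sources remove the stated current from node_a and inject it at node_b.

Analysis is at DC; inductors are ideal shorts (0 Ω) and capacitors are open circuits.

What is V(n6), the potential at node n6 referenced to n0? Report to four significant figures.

Element admittances at DC:
  L1: short n7↔n8 (DC inductor)
  Y(R1) = 0.06289 S between n0,n8
  Y(R2) = 0.004115 S between n8,n3
  Y(R3) = 0.006897 S between n5,n3
  Y(R4) = 0.002123 S between n5,n7
  Y(R5) = 0.2294 S between n3,n2
  Y(R6) = 0.0001241 S between n4,n5
  Y(R7) = 0.002370 S between n1,n6
  Y(R8) = 0.001001 S between n5,n4
  Y(R9) = 0.005917 S between n2,n3
  Y(R10) = 0.02375 S between n0,n7
  Y(R11) = 0.001661 S between n1,n3
  Y(R12) = 0.001003 S between n3,n1
  Y(R13) = 0.009174 S between n0,n2
  Y(R14) = 0.0002445 S between n4,n6
  L2: short n8↔n3 (DC inductor)
  L3: short n3↔n5 (DC inductor)
  Y(C1) = 0.000 S between n1,n5
  I1: injects 1.25 A into n3 (from n6)
Assemble and solve the 11×11 MNA system:
  V(n1)=-404.4  V(n2)=0.000  V(n3)=0.000  V(n4)=-153.4  V(n5)=0.000  V(n6)=-859.1  V(n7)=0.000  V(n8)=0.000
  i(L1)=0.000  i(L2)=0.000  i(L3)=0.1726

-859.1 V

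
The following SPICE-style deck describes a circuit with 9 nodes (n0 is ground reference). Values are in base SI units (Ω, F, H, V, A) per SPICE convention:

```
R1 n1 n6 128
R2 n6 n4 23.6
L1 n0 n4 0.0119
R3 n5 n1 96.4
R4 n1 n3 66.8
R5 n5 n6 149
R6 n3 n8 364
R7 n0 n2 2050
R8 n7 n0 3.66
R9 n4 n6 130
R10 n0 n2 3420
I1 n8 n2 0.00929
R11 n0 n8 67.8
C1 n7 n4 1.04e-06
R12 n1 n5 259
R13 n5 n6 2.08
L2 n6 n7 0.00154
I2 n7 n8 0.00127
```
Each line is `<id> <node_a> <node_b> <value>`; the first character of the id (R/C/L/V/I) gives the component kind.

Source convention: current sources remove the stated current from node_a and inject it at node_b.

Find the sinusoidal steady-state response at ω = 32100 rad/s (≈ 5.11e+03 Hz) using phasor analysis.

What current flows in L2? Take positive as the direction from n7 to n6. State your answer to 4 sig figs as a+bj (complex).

-0.0001519-0.001269j A

MNA unknowns: 8 node voltages V₁..V_8
R1: Y=0.007812+0.000j on G[1,6]
R2: Y=0.04237+0.000j on G[6,4]
L1: Y=0.000-0.002618j on G[0,4]
R3: Y=0.01037+0.000j on G[5,1]
R4: Y=0.01497+0.000j on G[1,3]
R5: Y=0.006711+0.000j on G[5,6]
R6: Y=0.002747+0.000j on G[3,8]
R7: Y=0.0004878+0.000j on G[0,2]
R8: Y=0.2732+0.000j on G[7,0]
R9: Y=0.007692+0.000j on G[4,6]
R10: Y=0.0002924+0.000j on G[0,2]
I1: z[8]−=0.00929, z[2]+=0.00929
R11: Y=0.01475+0.000j on G[0,8]
C1: Y=0.000+0.03338j on G[7,4]
R12: Y=0.003861+0.000j on G[1,5]
R13: Y=0.4808+0.000j on G[5,6]
L2: Y=0.000-0.02023j on G[6,7]
I2: z[7]−=0.00127, z[8]+=0.00127
solve → V1=-0.1110+0.006386j, V2=11.91+0.000j, V3=-0.1689+0.005530j, V4=-0.05048+0.03257j, V5=-0.07199+0.006961j, V6=-0.07085+0.006977j, V7=-0.008137-0.0005306j, V8=-0.4849+0.0008683j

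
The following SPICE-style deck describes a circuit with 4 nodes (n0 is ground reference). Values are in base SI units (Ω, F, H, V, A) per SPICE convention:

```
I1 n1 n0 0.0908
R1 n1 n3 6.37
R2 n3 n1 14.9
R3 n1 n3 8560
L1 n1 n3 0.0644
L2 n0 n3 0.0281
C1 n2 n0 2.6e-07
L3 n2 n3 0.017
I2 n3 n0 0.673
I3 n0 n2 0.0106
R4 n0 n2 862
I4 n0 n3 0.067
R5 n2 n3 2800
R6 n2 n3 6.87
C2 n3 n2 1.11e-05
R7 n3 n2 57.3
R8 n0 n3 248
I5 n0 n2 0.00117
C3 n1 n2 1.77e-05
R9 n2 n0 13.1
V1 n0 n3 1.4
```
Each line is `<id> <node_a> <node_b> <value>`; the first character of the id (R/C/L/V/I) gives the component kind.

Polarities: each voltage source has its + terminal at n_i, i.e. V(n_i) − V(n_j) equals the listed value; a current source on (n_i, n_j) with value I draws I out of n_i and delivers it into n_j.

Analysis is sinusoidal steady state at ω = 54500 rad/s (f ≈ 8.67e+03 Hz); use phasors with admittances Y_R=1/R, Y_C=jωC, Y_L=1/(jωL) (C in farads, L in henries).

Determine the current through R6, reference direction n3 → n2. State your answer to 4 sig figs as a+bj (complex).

-0.003429+0.005106j A

Apply KCL at each of the 3 non-ground nodes and solve the resulting linear system.
Node n1: branches {I1, R1, R2, R3, L1, C3} → V_1 = -1.391+0.06123j
Node n2: branches {C1, L3, I3, R4, R5, R6, C2, R7, I5, C3, R9} → V_2 = -1.376-0.03508j
Node n3: branches {R1, R2, R3, L1, L2, L3, I2, I4, R5, R6, C2, R7, R8, V1} → V_3 = -1.400+0.000j
Source currents: i(V1)=0.5732-0.02131j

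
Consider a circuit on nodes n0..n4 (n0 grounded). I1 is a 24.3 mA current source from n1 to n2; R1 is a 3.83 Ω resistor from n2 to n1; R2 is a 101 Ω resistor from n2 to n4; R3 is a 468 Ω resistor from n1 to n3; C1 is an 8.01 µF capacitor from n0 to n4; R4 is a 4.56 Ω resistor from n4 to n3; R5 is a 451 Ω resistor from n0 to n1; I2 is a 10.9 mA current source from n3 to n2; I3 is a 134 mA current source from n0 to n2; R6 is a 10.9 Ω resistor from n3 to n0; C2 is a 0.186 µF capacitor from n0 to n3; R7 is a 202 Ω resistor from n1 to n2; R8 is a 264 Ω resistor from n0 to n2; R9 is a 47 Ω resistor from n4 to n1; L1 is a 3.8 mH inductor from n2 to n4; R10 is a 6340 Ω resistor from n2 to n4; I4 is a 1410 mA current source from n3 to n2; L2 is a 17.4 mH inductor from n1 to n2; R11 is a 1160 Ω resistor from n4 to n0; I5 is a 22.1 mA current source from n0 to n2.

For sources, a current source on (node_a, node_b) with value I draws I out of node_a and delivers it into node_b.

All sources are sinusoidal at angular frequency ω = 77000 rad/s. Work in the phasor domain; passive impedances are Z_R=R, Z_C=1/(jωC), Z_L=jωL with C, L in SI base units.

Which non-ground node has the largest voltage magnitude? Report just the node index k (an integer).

Element admittances at ω=77000 rad/s:
  I1: injects 0.0243 A into n2 (from n1)
  Y(R1) = 0.2611+0.000j S between n2,n1
  Y(R2) = 0.009901+0.000j S between n2,n4
  Y(R3) = 0.002137+0.000j S between n1,n3
  Y(C1) = 0.000+0.6168j S between n0,n4
  Y(R4) = 0.2193+0.000j S between n4,n3
  Y(R5) = 0.002217+0.000j S between n0,n1
  I2: injects 0.0109 A into n2 (from n3)
  I3: injects 0.134 A into n2 (from n0)
  Y(R6) = 0.09174+0.000j S between n3,n0
  Y(C2) = 0.000+0.01432j S between n0,n3
  Y(R7) = 0.004950+0.000j S between n1,n2
  Y(R8) = 0.003788+0.000j S between n0,n2
  Y(R9) = 0.02128+0.000j S between n4,n1
  Y(L1) = 0.000-0.003418j S between n2,n4
  Y(R10) = 0.0001577+0.000j S between n2,n4
  I4: injects 1.41 A into n2 (from n3)
  Y(L2) = 0.000-0.0007464j S between n1,n2
  Y(R11) = 0.0008621+0.000j S between n4,n0
  I5: injects 0.0221 A into n2 (from n0)
Assemble and solve the 4×4 MNA system:
  V(n1)=38.12+3.107j  V(n2)=41.91+3.457j  V(n3)=-4.223-0.1245j  V(n4)=0.08487-0.4839j

2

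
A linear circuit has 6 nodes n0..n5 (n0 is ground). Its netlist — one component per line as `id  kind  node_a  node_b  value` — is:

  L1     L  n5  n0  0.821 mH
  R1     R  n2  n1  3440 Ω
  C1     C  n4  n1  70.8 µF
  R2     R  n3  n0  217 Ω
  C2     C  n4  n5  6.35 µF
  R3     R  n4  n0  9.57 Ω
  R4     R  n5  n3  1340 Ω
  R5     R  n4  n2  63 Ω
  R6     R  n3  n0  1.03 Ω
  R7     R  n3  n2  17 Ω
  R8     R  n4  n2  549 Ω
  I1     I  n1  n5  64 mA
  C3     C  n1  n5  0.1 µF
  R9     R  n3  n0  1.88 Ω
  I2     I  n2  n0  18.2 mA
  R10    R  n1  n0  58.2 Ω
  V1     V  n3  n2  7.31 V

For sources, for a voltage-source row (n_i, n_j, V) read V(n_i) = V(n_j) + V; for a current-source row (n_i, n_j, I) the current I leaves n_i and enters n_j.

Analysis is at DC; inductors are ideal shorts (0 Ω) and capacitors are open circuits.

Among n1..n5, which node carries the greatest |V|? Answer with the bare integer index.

2

MNA unknowns: 5 node voltages V₁..V_5 plus 2 source currents (L1, V1)
L1: row V5−V0=0, i_L1 at 5,0
R1: Y=0.0002907 on G[2,1]
C1: Y=0.000 on G[4,1]
R2: Y=0.004608 on G[3,0]
C2: Y=0.000 on G[4,5]
R3: Y=0.1045 on G[4,0]
R4: Y=0.0007463 on G[5,3]
R5: Y=0.01587 on G[4,2]
R6: Y=0.9709 on G[3,0]
R7: Y=0.05882 on G[3,2]
R8: Y=0.001821 on G[4,2]
I1: z[1]−=0.064, z[5]+=0.064
C3: Y=0.000 on G[1,5]
R9: Y=0.5319 on G[3,0]
I2: z[2]−=0.0182, z[0]+=0.0182
R10: Y=0.01718 on G[1,0]
V1: row V3−V2=7.31, i_V1 at 3,2
solve → V1=-3.783, V2=-7.249, V3=0.06133, V4=-1.050, V5=0.000
aux → i_L1=0.06405, i_V1=-0.5225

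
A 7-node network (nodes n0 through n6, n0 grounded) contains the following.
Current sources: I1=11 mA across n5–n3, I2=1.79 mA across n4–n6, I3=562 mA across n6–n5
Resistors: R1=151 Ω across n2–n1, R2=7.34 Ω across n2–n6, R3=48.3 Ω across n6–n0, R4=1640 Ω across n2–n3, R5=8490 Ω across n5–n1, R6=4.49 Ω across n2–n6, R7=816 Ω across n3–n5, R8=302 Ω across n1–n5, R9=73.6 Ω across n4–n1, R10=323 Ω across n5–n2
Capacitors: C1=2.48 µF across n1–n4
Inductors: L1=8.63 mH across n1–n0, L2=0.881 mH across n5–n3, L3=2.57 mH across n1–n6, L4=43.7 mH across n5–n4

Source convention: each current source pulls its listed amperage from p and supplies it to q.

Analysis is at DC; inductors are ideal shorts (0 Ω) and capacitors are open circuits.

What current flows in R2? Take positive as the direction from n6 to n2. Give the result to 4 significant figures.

-0.03703 A

MNA unknowns: 6 node voltages V₁..V_6 plus 4 source currents (L1, L2, L3, L4)
I1: z[5]−=0.011, z[3]+=0.011
I2: z[4]−=0.00179, z[6]+=0.00179
R1: Y=0.006623 on G[2,1]
C1: Y=0.000 on G[1,4]
L1: row V1−V0=0, i_L1 at 1,0
R2: Y=0.1362 on G[2,6]
R3: Y=0.02070 on G[6,0]
R4: Y=0.0006098 on G[2,3]
R5: Y=0.0001178 on G[5,1]
R6: Y=0.2227 on G[2,6]
L2: row V5−V3=0, i_L2 at 5,3
R7: Y=0.001225 on G[3,5]
L3: row V1−V6=0, i_L3 at 1,6
R8: Y=0.003311 on G[1,5]
L4: row V5−V4=0, i_L4 at 5,4
R9: Y=0.01359 on G[4,1]
R10: Y=0.003096 on G[5,2]
I3: z[6]−=0.562, z[5]+=0.562
solve → V1=0.000, V2=0.2718, V3=27.08, V4=27.08, V5=27.08, V6=0.000
aux → i_L1=0.000, i_L2=0.005349, i_L3=0.4627, i_L4=0.3698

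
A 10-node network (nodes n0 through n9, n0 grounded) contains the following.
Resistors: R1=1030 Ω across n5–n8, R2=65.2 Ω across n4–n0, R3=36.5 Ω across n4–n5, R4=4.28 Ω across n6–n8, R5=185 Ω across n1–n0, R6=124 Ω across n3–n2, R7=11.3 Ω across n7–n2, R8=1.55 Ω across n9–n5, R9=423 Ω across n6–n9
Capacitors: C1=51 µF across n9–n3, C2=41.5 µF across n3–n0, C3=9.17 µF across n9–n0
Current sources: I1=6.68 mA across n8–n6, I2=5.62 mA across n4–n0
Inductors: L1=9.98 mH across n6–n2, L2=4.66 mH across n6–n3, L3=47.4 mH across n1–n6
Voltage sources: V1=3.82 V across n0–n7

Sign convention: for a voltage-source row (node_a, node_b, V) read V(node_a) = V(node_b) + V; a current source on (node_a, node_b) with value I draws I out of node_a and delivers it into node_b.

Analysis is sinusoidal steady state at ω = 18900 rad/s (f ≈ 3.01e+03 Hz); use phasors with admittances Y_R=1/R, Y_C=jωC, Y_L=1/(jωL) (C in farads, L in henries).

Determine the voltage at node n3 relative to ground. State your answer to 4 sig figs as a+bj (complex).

MNA unknowns: 9 node voltages V₁..V_9 plus 1 source current (V1)
R1: Y=0.0009709+0.000j on G[5,8]
R2: Y=0.01534+0.000j on G[4,0]
R3: Y=0.02740+0.000j on G[4,5]
R4: Y=0.2336+0.000j on G[6,8]
C1: Y=0.000+0.9639j on G[9,3]
R5: Y=0.005405+0.000j on G[1,0]
I1: z[8]−=0.00668, z[6]+=0.00668
R6: Y=0.008065+0.000j on G[3,2]
C2: Y=0.000+0.7843j on G[3,0]
R7: Y=0.08850+0.000j on G[7,2]
L1: Y=0.000-0.005302j on G[6,2]
I2: z[4]−=0.00562, z[0]+=0.00562
L2: Y=0.000-0.01135j on G[6,3]
L3: Y=0.000-0.001116j on G[1,6]
R8: Y=0.6452+0.000j on G[9,5]
C3: Y=0.000+0.1733j on G[9,0]
R9: Y=0.002364+0.000j on G[6,9]
V1: row V0−V7=3.82, i_V1 at 0,7
solve → V1=-0.004108+0.2064j, V2=-3.482-0.1332j, V3=0.01106+0.03479j, V4=-0.1300+0.02267j, V5=0.002340+0.03535j, V6=-1.004+0.1865j, V7=-3.820+0.000j, V8=-1.028+0.1859j, V9=0.009511+0.03567j
aux → i_V1=-0.02987+0.01179j

0.01106+0.03479j V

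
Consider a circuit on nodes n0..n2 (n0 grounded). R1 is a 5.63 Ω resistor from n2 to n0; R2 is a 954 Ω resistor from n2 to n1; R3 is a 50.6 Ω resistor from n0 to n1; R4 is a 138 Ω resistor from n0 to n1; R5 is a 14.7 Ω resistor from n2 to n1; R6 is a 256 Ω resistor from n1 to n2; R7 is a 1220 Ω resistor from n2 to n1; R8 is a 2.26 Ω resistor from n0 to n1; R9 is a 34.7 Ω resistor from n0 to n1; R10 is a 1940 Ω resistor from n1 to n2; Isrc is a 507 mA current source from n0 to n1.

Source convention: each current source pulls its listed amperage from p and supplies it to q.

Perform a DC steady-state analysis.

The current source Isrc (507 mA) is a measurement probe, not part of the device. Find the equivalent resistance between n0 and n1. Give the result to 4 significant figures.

Element admittances at DC:
  Y(R1) = 0.1776 S between n2,n0
  Y(R2) = 0.001048 S between n2,n1
  Y(R3) = 0.01976 S between n0,n1
  Y(R4) = 0.007246 S between n0,n1
  Y(R5) = 0.06803 S between n2,n1
  Y(R6) = 0.003906 S between n1,n2
  Y(R7) = 0.0008197 S between n2,n1
  Y(R8) = 0.4425 S between n0,n1
  Y(R9) = 0.02882 S between n0,n1
  Y(R10) = 0.0005155 S between n1,n2
  Isrc: injects 0.507 A into n1 (from n0)
Assemble and solve the 2×2 MNA system:
  V(n1)=0.9206  V(n2)=0.2716

R_eq = 1.816 Ω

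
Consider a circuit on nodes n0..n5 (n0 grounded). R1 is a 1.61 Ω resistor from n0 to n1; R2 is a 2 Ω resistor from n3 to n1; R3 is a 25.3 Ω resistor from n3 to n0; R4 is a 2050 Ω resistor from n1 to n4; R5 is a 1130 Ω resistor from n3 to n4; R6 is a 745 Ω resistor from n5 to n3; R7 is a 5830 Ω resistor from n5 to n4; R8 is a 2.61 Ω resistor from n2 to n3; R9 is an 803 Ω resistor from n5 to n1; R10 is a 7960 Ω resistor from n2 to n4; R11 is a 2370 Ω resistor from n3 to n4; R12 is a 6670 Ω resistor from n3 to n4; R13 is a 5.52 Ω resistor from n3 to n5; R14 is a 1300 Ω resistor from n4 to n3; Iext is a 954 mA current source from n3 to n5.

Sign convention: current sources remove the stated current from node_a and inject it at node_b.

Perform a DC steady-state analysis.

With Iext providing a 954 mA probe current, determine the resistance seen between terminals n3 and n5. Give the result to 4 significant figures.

Element admittances at DC:
  Y(R1) = 0.6211 S between n0,n1
  Y(R2) = 0.5000 S between n3,n1
  Y(R3) = 0.03953 S between n3,n0
  Y(R4) = 0.0004878 S between n1,n4
  Y(R5) = 0.0008850 S between n3,n4
  Y(R6) = 0.001342 S between n5,n3
  Y(R7) = 0.0001715 S between n5,n4
  Y(R8) = 0.3831 S between n2,n3
  Y(R9) = 0.001245 S between n5,n1
  Y(R10) = 0.0001256 S between n2,n4
  Y(R11) = 0.0004219 S between n3,n4
  Y(R12) = 0.0001499 S between n3,n4
  Y(R13) = 0.1812 S between n3,n5
  Y(R14) = 0.0007692 S between n4,n3
  Iext: injects 0.954 A into n5 (from n3)
Assemble and solve the 5×5 MNA system:
  V(n1)=0.0007333  V(n2)=-0.01143  V(n3)=-0.01152  V(n4)=0.2860  V(n5)=5.176

R_eq = 5.438 Ω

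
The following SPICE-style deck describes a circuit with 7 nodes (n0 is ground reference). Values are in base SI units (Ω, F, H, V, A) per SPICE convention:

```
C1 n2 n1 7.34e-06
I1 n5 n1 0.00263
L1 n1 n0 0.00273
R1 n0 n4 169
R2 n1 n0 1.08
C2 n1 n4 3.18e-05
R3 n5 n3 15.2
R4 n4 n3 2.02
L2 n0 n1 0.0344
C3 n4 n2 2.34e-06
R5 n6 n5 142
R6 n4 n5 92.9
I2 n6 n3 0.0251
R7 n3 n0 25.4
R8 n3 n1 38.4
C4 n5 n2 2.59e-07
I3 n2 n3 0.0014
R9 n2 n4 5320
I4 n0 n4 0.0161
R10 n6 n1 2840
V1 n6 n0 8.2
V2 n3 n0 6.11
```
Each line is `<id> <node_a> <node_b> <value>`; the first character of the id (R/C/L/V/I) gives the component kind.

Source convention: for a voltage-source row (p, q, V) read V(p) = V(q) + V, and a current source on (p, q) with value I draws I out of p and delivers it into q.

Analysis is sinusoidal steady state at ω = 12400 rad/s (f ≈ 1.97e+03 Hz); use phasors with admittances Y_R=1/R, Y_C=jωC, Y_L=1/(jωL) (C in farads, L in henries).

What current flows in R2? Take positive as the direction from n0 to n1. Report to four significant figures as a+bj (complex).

-1.308-0.9768j A

Apply KCL at each of the 6 non-ground nodes and solve the resulting linear system.
Node n1: branches {C1, I1, L1, R2, C2, L2, R8, R10} → V_1 = 1.413+1.055j
Node n2: branches {C1, C3, C4, I3, R9} → V_2 = 2.064+0.3401j
Node n3: branches {R3, R4, I2, R7, R8, I3, V2} → V_3 = 6.110+0.000j
Node n4: branches {R1, C2, R4, C3, R6, R9, I4} → V_4 = 3.696-1.859j
Node n5: branches {I1, R3, R5, R6, C4} → V_5 = 5.916-0.3874j
Node n6: branches {R5, I2, R10, V1} → V_6 = 8.200+0.000j
Source currents: i(V1)=-0.04358-0.002357j, i(V2)=-1.544-0.9184j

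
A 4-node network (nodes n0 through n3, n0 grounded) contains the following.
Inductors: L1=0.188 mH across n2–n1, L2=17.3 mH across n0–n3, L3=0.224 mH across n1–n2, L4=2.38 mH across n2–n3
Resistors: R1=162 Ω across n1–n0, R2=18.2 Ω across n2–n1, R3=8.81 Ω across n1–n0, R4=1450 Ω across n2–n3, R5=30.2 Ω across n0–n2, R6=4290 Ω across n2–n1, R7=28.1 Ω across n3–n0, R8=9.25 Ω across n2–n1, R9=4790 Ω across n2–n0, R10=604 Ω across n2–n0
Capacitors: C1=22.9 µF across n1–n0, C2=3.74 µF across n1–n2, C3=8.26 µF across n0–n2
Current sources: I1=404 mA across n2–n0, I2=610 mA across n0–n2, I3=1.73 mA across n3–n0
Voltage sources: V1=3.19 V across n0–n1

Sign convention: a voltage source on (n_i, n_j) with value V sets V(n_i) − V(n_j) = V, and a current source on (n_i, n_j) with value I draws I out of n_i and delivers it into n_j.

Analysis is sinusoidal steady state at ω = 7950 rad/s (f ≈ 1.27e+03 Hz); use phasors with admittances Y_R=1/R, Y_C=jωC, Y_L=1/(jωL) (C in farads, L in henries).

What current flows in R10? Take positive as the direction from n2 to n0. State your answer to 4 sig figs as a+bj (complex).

Apply KCL at each of the 3 non-ground nodes and solve the resulting linear system.
Node n1: branches {L1, R1, C1, R2, L3, R3, C2, R6, R8, V1} → V_1 = -3.190+0.000j
Node n2: branches {L1, R2, L3, R4, R5, L4, C2, I1, R6, R8, R9, R10, I2, C3} → V_2 = -3.257+0.3432j
Node n3: branches {L2, R4, L4, R7, I3} → V_3 = -1.997+1.441j
Source currents: i(V1)=-0.7831-0.7168j

-0.005392+0.0005683j A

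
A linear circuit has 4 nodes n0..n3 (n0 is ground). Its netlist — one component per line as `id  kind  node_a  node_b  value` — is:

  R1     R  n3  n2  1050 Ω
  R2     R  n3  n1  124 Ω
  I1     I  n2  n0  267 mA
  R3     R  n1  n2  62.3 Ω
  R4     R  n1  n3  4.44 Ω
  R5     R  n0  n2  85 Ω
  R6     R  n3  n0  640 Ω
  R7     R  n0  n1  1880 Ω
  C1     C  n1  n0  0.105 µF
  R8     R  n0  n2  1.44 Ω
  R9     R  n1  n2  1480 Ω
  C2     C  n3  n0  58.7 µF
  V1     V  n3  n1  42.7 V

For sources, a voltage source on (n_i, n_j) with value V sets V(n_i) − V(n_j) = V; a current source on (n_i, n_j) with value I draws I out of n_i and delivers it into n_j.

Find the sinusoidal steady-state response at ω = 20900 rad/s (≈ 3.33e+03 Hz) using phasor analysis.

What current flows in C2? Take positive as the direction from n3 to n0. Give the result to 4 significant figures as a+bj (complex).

0.7101+0.1047j A

Element admittances at ω=20900 rad/s:
  Y(R1) = 0.0009524+0.000j S between n3,n2
  Y(R2) = 0.008065+0.000j S between n3,n1
  I1: injects 0.267 A into n0 (from n2)
  Y(R3) = 0.01605+0.000j S between n1,n2
  Y(R4) = 0.2252+0.000j S between n1,n3
  Y(R5) = 0.01176+0.000j S between n0,n2
  Y(R6) = 0.001563+0.000j S between n3,n0
  Y(R7) = 0.0005319+0.000j S between n0,n1
  Y(C1) = 0.000+0.002194j S between n1,n0
  Y(R8) = 0.6944+0.000j S between n0,n2
  Y(R9) = 0.0006757+0.000j S between n1,n2
  Y(C2) = 0.000+1.227j S between n3,n0
  V1: constraint V(n3)−V(n1) = 42.7
Assemble and solve the 4×4 MNA system:
  V(n1)=-42.61-0.5788j  V(n2)=-1.353-0.01414j  V(n3)=0.08535-0.5788j
  i(V1)=-10.67-0.1033j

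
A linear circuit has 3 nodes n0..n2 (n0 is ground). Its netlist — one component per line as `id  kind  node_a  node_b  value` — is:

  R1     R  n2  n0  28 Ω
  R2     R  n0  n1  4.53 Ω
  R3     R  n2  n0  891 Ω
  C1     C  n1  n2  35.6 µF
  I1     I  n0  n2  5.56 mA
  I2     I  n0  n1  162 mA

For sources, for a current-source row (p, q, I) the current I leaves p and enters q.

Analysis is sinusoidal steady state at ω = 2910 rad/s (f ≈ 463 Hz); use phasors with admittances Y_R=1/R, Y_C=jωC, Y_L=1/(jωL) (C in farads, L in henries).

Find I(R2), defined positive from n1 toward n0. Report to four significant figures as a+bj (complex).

0.1452-0.005131j A

Element admittances at ω=2910 rad/s:
  Y(R1) = 0.03571+0.000j S between n2,n0
  Y(R2) = 0.2208+0.000j S between n0,n1
  Y(R3) = 0.001122+0.000j S between n2,n0
  Y(C1) = 0.000+0.1036j S between n1,n2
  I1: injects 0.00556 A into n2 (from n0)
  I2: injects 0.162 A into n1 (from n0)
Assemble and solve the 2×2 MNA system:
  V(n1)=0.6576-0.02324j  V(n2)=0.6081+0.1393j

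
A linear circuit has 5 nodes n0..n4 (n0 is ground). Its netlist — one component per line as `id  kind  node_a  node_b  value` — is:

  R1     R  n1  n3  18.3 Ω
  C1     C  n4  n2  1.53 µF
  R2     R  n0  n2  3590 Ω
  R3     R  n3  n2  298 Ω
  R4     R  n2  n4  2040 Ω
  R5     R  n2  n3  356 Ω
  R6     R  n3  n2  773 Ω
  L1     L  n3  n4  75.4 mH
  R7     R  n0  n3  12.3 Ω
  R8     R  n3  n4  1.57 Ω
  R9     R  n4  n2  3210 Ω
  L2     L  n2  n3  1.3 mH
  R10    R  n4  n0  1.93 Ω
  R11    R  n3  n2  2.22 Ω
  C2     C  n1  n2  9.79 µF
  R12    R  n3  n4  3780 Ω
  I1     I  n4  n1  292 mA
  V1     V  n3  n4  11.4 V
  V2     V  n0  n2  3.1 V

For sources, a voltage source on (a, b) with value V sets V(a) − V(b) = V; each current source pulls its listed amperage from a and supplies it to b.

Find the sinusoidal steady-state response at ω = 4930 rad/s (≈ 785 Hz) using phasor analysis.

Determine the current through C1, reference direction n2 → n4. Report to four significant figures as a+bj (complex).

Element admittances at ω=4930 rad/s:
  Y(R1) = 0.05464+0.000j S between n1,n3
  Y(C1) = 0.000+0.007543j S between n4,n2
  Y(R2) = 0.0002786+0.000j S between n0,n2
  Y(R3) = 0.003356+0.000j S between n3,n2
  Y(R4) = 0.0004902+0.000j S between n2,n4
  Y(R5) = 0.002809+0.000j S between n2,n3
  Y(R6) = 0.001294+0.000j S between n3,n2
  Y(L1) = 0.000-0.002690j S between n3,n4
  Y(R7) = 0.08130+0.000j S between n0,n3
  Y(R8) = 0.6369+0.000j S between n3,n4
  Y(R9) = 0.0003115+0.000j S between n4,n2
  Y(L2) = 0.000-0.1560j S between n2,n3
  Y(R10) = 0.5181+0.000j S between n4,n0
  Y(R11) = 0.4505+0.000j S between n3,n2
  Y(C2) = 0.000+0.04826j S between n1,n2
  Y(R12) = 0.0002646+0.000j S between n3,n4
  I1: injects 0.292 A into n1 (from n4)
  V1: constraint V(n3)−V(n4) = 11.4
  V2: constraint V(n0)−V(n2) = 3.1
Assemble and solve the 6×6 MNA system:
  V(n1)=4.187-5.707j  V(n2)=-3.100+0.000j  V(n3)=3.884+0.7290j  V(n4)=-7.516+0.7290j
  i(V1)=-10.88+0.3757j  i(V2)=-3.579+0.4370j

0.005499+0.03331j A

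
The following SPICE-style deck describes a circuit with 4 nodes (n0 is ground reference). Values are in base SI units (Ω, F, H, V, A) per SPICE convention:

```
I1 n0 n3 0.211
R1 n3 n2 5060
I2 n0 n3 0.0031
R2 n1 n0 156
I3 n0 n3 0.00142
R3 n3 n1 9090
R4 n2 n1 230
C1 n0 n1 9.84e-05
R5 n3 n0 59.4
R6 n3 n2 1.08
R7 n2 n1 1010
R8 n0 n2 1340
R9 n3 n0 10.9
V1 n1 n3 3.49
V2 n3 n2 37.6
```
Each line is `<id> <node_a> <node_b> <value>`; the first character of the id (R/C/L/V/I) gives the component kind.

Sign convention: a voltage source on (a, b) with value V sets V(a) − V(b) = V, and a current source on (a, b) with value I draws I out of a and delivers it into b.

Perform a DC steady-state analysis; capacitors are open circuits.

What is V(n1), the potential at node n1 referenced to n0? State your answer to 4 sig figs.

Apply KCL at each of the 3 non-ground nodes and solve the resulting linear system.
Node n1: branches {R2, R3, R4, C1, R7, V1} → V_1 = 5.401
Node n2: branches {R1, R4, R6, R7, R8, V2} → V_2 = -35.69
Node n3: branches {I1, R1, I2, I3, R3, R5, R6, R9, V1, V2} → V_3 = 1.911
Source currents: i(V1)=-0.2543, i(V2)=-35.07

5.401 V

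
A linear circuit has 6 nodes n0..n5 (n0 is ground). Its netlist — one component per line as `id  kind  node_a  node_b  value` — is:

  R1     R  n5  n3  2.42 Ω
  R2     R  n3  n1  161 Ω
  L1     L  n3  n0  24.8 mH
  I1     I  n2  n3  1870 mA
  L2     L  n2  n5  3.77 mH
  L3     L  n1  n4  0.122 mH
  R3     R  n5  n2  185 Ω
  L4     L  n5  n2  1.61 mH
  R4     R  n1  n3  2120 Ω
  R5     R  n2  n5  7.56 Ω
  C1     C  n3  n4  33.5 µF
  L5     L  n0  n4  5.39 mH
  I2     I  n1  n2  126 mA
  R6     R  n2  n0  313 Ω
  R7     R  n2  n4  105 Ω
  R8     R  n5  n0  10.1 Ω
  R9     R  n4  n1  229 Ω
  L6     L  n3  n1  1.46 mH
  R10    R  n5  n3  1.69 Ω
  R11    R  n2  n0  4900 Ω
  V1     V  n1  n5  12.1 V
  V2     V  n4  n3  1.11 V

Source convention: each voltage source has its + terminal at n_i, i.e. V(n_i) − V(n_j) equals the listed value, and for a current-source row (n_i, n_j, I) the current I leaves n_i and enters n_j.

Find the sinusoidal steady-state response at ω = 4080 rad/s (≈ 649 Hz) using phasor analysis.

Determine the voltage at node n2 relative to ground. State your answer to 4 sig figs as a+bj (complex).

Apply KCL at each of the 5 non-ground nodes and solve the resulting linear system.
Node n1: branches {R2, L3, R4, I2, R9, L6, V1} → V_1 = 11.28+5.207j
Node n2: branches {I1, L2, R3, L4, R5, I2, R6, R7, R11} → V_2 = -4.200-0.01004j
Node n3: branches {R1, R2, L1, I1, R4, C1, L6, R10, V2} → V_3 = 8.401+1.719j
Node n4: branches {L3, C1, L5, R7, R9, V2} → V_4 = 9.511+1.719j
Node n5: branches {R1, L2, R3, L4, R5, R8, R10, V1} → V_5 = -0.8171+5.207j
Source currents: i(V1)=-7.746+4.004j, i(V2)=6.806-3.279j

-4.200-0.01004j V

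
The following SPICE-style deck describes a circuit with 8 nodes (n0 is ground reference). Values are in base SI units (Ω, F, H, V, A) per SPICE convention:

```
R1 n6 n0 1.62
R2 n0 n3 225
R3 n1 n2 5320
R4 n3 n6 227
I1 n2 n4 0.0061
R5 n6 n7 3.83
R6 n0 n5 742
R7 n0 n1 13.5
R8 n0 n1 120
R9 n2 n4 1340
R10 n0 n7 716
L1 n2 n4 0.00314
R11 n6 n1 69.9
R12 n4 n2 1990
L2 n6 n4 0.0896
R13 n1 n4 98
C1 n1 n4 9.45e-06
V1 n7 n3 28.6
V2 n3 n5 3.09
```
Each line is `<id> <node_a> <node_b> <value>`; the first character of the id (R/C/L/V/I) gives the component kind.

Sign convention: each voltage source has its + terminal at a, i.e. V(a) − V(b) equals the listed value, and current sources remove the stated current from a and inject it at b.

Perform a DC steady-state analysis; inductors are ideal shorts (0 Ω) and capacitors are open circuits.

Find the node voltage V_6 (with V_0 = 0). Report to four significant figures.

MNA unknowns: 7 node voltages V₁..V_7 plus 4 source currents (L1, L2, V1, V2)
R1: Y=0.6173 on G[6,0]
R2: Y=0.004444 on G[0,3]
R3: Y=0.0001880 on G[1,2]
R4: Y=0.004405 on G[3,6]
I1: z[2]−=0.0061, z[4]+=0.0061
R5: Y=0.2611 on G[6,7]
R6: Y=0.001348 on G[0,5]
R7: Y=0.07407 on G[0,1]
R8: Y=0.008333 on G[0,1]
R9: Y=0.0007463 on G[2,4]
R10: Y=0.001397 on G[0,7]
L1: row V2−V4=0, i_L1 at 2,4
R11: Y=0.01431 on G[6,1]
R12: Y=0.0005025 on G[4,2]
L2: row V6−V4=0, i_L2 at 6,4
R13: Y=0.01020 on G[1,4]
C1: Y=0.000 on G[1,4]
V1: row V7−V3=28.6, i_V1 at 7,3
V2: row V3−V5=3.09, i_V2 at 3,5
solve → V1=0.05808, V2=0.2519, V3=-27.27, V4=0.2519, V5=-30.36, V6=0.2519, V7=1.330
aux → i_L1=-0.006136, i_L2=0.002014, i_V1=-0.2834, i_V2=-0.04092

0.2519 V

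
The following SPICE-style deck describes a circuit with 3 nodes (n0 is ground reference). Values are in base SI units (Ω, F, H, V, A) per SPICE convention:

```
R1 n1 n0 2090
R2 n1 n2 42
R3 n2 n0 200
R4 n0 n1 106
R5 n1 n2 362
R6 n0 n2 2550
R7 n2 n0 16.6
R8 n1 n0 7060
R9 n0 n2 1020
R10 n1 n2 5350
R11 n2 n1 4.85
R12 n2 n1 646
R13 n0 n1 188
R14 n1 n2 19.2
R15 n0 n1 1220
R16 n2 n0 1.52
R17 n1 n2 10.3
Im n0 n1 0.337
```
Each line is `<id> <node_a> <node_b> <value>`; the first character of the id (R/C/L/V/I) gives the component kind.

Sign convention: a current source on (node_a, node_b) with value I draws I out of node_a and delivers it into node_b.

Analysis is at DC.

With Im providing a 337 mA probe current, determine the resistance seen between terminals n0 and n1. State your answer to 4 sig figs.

Apply KCL at each of the 2 non-ground nodes and solve the resulting linear system.
Node n1: branches {R1, R2, R4, R5, R8, R10, R11, R12, R13, R14, R15, R17, Im} → V_1 = 1.262
Node n2: branches {R2, R3, R5, R6, R7, R9, R10, R11, R12, R14, R16, R17} → V_2 = 0.4369

R_eq = 3.745 Ω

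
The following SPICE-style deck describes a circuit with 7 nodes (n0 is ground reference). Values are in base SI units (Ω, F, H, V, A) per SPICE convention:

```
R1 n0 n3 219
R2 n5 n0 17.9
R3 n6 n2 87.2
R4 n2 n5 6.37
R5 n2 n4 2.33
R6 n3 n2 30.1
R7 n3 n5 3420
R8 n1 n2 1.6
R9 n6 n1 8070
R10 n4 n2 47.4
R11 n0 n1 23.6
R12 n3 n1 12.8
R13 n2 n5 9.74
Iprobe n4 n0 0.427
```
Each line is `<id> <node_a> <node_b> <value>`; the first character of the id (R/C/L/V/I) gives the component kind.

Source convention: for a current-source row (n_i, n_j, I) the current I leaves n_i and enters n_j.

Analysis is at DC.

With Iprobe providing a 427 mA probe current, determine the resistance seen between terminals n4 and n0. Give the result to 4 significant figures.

R_eq = 13.36 Ω

Element admittances at DC:
  Y(R1) = 0.004566 S between n0,n3
  Y(R2) = 0.05587 S between n5,n0
  Y(R3) = 0.01147 S between n6,n2
  Y(R4) = 0.1570 S between n2,n5
  Y(R5) = 0.4292 S between n2,n4
  Y(R6) = 0.03322 S between n3,n2
  Y(R7) = 0.0002924 S between n3,n5
  Y(R8) = 0.6250 S between n1,n2
  Y(R9) = 0.0001239 S between n6,n1
  Y(R10) = 0.02110 S between n4,n2
  Y(R11) = 0.04237 S between n0,n1
  Y(R12) = 0.07812 S between n3,n1
  Y(R13) = 0.1027 S between n2,n5
  Iprobe: injects 0.427 A into n0 (from n4)
Assemble and solve the 6×6 MNA system:
  V(n1)=-4.445  V(n2)=-4.757  V(n3)=-4.358  V(n4)=-5.706  V(n5)=-3.915  V(n6)=-4.754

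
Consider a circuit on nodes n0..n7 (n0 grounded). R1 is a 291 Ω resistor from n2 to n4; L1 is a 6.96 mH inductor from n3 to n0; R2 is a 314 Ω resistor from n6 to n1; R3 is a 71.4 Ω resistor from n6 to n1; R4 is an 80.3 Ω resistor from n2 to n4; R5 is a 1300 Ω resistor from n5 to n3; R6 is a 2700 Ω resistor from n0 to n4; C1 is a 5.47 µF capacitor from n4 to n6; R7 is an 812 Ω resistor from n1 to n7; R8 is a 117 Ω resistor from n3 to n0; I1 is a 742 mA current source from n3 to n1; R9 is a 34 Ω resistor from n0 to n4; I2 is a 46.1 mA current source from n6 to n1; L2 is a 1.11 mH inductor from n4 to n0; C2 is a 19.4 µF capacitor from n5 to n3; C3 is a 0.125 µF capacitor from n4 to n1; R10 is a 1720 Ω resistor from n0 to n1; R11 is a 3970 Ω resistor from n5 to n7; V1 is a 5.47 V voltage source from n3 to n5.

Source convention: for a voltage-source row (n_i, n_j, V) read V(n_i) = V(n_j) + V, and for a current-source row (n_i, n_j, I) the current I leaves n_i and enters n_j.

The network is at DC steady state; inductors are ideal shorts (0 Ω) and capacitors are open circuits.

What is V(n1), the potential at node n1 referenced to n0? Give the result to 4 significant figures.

MNA unknowns: 7 node voltages V₁..V_7 plus 3 source currents (L1, L2, V1)
R1: Y=0.003436 on G[2,4]
L1: row V3−V0=0, i_L1 at 3,0
R2: Y=0.003185 on G[6,1]
R3: Y=0.01401 on G[6,1]
R4: Y=0.01245 on G[2,4]
R5: Y=0.0007692 on G[5,3]
R6: Y=0.0003704 on G[0,4]
C1: Y=0.000 on G[4,6]
R7: Y=0.001232 on G[1,7]
R8: Y=0.008547 on G[3,0]
I1: z[3]−=0.742, z[1]+=0.742
R9: Y=0.02941 on G[0,4]
I2: z[6]−=0.0461, z[1]+=0.0461
L2: row V4−V0=0, i_L2 at 4,0
C2: Y=0.000 on G[5,3]
C3: Y=0.000 on G[4,1]
R10: Y=0.0005814 on G[0,1]
R11: Y=0.0002519 on G[5,7]
V1: row V3−V5=5.47, i_V1 at 3,5
solve → V1=937.2, V2=0.000, V3=0.000, V4=0.000, V5=-5.470, V6=934.5, V7=777.1
aux → i_L1=-0.5449, i_L2=0.000, i_V1=-0.2013

937.2 V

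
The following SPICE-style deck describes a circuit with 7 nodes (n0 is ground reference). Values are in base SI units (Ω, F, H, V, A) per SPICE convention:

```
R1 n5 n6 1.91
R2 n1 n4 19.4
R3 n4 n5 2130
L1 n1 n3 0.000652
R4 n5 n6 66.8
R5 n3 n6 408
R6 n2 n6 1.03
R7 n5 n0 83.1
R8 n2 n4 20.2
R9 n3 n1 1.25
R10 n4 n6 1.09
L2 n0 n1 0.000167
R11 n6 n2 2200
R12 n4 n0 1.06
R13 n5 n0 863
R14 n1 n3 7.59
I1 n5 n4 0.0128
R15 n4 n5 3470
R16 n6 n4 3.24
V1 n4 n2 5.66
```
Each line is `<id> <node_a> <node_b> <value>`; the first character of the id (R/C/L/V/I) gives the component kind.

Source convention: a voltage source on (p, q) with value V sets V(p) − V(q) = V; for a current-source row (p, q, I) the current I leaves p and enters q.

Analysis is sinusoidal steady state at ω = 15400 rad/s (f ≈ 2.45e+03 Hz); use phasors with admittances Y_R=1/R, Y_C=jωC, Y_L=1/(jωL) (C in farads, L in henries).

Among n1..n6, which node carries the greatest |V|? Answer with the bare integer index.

2

Element admittances at ω=15400 rad/s:
  Y(R1) = 0.5236+0.000j S between n5,n6
  Y(R2) = 0.05155+0.000j S between n1,n4
  Y(R3) = 0.0004695+0.000j S between n4,n5
  Y(L1) = 0.000-0.09959j S between n1,n3
  Y(R4) = 0.01497+0.000j S between n5,n6
  Y(R5) = 0.002451+0.000j S between n3,n6
  Y(R6) = 0.9709+0.000j S between n2,n6
  Y(R7) = 0.01203+0.000j S between n5,n0
  Y(R8) = 0.04950+0.000j S between n2,n4
  Y(R9) = 0.8000+0.000j S between n3,n1
  Y(R10) = 0.9174+0.000j S between n4,n6
  Y(L2) = 0.000-0.3888j S between n0,n1
  Y(R11) = 0.0004545+0.000j S between n6,n2
  Y(R12) = 0.9434+0.000j S between n4,n0
  Y(R13) = 0.001159+0.000j S between n5,n0
  Y(R14) = 0.1318+0.000j S between n1,n3
  I1: injects 0.0128 A into n4 (from n5)
  Y(R15) = 0.0002882+0.000j S between n4,n5
  Y(R16) = 0.3086+0.000j S between n6,n4
  V1: constraint V(n4)−V(n2) = 5.66
Assemble and solve the 7×7 MNA system:
  V(n1)=-0.001344-0.01020j  V(n2)=-5.622-0.0005465j  V(n3)=-0.007704-0.01085j  V(n4)=0.03795-0.0005465j  V(n5)=-2.413-0.0005415j  V(n6)=-2.452-0.0005547j
  i(V1)=-3.360+7.998e-06j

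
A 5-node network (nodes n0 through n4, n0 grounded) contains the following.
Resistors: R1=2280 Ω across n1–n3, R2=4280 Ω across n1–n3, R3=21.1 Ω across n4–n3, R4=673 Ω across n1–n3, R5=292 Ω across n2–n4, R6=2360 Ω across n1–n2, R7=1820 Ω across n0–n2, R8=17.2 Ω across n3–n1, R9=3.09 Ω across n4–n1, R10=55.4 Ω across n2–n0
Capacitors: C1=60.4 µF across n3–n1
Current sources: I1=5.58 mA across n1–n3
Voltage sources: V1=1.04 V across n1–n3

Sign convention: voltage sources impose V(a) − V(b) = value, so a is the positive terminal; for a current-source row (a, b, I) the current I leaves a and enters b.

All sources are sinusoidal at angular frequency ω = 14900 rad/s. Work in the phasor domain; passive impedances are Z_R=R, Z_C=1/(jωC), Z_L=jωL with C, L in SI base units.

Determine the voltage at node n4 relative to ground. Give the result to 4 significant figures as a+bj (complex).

-0.01461+0.000j V

Apply KCL at each of the 4 non-ground nodes and solve the resulting linear system.
Node n1: branches {R1, C1, R2, R4, I1, R6, R8, R9, V1} → V_1 = 0.1181+0.000j
Node n2: branches {R5, R6, R7, R10} → V_2 = 0.000+0.000j
Node n3: branches {R1, C1, R2, R3, R4, I1, R8, V1} → V_3 = -0.9219+0.000j
Node n4: branches {R3, R5, R9} → V_4 = -0.01461+0.000j
Source currents: i(V1)=-0.1113-0.9360j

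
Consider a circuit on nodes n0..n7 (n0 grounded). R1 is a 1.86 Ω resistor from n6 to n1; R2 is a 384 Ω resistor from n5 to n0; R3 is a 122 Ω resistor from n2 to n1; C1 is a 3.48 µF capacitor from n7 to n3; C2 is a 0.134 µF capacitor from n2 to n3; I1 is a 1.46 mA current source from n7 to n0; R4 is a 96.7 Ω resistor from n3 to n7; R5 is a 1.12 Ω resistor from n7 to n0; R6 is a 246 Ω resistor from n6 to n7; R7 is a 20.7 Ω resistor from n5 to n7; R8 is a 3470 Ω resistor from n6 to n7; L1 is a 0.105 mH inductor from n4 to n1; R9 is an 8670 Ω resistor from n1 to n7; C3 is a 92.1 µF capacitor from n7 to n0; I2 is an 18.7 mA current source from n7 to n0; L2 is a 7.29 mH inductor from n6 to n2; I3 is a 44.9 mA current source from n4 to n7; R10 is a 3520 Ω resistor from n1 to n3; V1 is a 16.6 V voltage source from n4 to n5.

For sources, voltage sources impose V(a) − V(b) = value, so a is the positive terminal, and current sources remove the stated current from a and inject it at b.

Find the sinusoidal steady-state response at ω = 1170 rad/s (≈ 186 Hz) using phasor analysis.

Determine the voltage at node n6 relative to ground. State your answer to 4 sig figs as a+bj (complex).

14.26-0.04796j V

Element admittances at ω=1170 rad/s:
  Y(R1) = 0.5376+0.000j S between n6,n1
  Y(R2) = 0.002604+0.000j S between n5,n0
  Y(R3) = 0.008197+0.000j S between n2,n1
  Y(C1) = 0.000+0.004072j S between n7,n3
  Y(C2) = 0.000+0.0001568j S between n2,n3
  I1: injects 0.00146 A into n0 (from n7)
  Y(R4) = 0.01034+0.000j S between n3,n7
  Y(R5) = 0.8929+0.000j S between n7,n0
  Y(R6) = 0.004065+0.000j S between n6,n7
  Y(R7) = 0.04831+0.000j S between n5,n7
  Y(R8) = 0.0002882+0.000j S between n6,n7
  Y(L1) = 0.000-8.140j S between n4,n1
  Y(R9) = 0.0001153+0.000j S between n1,n7
  Y(C3) = 0.000+0.1078j S between n7,n0
  I2: injects 0.0187 A into n0 (from n7)
  Y(L2) = 0.000-0.1172j S between n6,n2
  I3: injects 0.0449 A into n7 (from n4)
  Y(R10) = 0.0002841+0.000j S between n1,n3
  V1: constraint V(n4)−V(n5) = 16.6
Assemble and solve the 8×8 MNA system:
  V(n1)=14.37-0.04427j  V(n2)=14.28-0.04142j  V(n3)=0.3888+0.05063j  V(n4)=14.37-0.03594j  V(n5)=-2.228-0.03594j  V(n6)=14.26-0.04796j  V(n7)=-0.01584+0.002016j
  i(V1)=-0.1127-0.001927j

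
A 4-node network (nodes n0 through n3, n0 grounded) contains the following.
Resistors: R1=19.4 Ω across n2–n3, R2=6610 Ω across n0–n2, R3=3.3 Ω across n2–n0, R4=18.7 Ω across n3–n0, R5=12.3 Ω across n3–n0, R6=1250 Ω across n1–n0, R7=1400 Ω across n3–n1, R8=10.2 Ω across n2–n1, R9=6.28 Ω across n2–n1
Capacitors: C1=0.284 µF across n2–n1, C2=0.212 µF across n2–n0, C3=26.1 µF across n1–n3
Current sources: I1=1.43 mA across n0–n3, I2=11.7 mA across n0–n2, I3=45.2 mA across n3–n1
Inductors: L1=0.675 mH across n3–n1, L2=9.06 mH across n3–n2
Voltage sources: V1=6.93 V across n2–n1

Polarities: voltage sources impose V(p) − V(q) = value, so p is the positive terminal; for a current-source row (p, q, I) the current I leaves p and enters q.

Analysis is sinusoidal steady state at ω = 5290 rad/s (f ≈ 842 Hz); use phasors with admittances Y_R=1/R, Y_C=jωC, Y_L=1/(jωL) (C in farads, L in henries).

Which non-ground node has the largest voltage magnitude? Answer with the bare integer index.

MNA unknowns: 3 node voltages V₁..V_3 plus 1 source current (V1)
R1: Y=0.05155+0.000j on G[2,3]
C1: Y=0.000+0.001502j on G[2,1]
C2: Y=0.000+0.001121j on G[2,0]
R2: Y=0.0001513+0.000j on G[0,2]
I1: z[0]−=0.00143, z[3]+=0.00143
C3: Y=0.000+0.1381j on G[1,3]
R3: Y=0.3030+0.000j on G[2,0]
L1: Y=0.000-0.2801j on G[3,1]
R4: Y=0.05348+0.000j on G[3,0]
R5: Y=0.08130+0.000j on G[3,0]
I2: z[0]−=0.0117, z[2]+=0.0117
R6: Y=0.0008000+0.000j on G[1,0]
R7: Y=0.0007143+0.000j on G[3,1]
L2: Y=0.000-0.02086j on G[3,2]
R8: Y=0.09804+0.000j on G[2,1]
I3: z[3]−=0.0452, z[1]+=0.0452
R9: Y=0.1592+0.000j on G[2,1]
V1: row V2−V1=6.93, i_V1 at 2,1
solve → V1=-5.807-0.8687j, V2=1.123-0.8687j, V3=-2.401+1.950j
aux → i_V1=-2.235+0.4705j

1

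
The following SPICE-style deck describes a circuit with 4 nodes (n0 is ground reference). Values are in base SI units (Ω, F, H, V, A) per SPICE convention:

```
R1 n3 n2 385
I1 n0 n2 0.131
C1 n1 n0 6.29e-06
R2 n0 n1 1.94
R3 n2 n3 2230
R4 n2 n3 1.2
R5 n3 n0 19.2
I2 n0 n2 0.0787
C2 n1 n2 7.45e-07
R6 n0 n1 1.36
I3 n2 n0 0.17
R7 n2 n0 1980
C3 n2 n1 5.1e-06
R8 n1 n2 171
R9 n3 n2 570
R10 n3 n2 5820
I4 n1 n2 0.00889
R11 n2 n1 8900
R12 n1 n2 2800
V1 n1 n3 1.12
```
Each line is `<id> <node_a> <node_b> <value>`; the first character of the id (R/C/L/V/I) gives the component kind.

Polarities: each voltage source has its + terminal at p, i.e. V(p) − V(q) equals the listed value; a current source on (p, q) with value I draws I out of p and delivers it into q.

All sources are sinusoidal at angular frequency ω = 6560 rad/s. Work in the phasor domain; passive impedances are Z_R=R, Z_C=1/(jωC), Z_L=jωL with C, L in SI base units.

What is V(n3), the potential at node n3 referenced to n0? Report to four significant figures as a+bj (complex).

MNA unknowns: 3 node voltages V₁..V_3 plus 1 source current (V1)
R1: Y=0.002597+0.000j on G[3,2]
I1: z[0]−=0.131, z[2]+=0.131
C1: Y=0.000+0.04126j on G[1,0]
R2: Y=0.5155+0.000j on G[0,1]
R3: Y=0.0004484+0.000j on G[2,3]
R4: Y=0.8333+0.000j on G[2,3]
R5: Y=0.05208+0.000j on G[3,0]
I2: z[0]−=0.0787, z[2]+=0.0787
C2: Y=0.000+0.004887j on G[1,2]
R6: Y=0.7353+0.000j on G[0,1]
I3: z[2]−=0.17, z[0]+=0.17
R7: Y=0.0005051+0.000j on G[2,0]
C3: Y=0.000+0.03346j on G[2,1]
R8: Y=0.005848+0.000j on G[1,2]
R9: Y=0.001754+0.000j on G[3,2]
R10: Y=0.0001718+0.000j on G[3,2]
I4: z[1]−=0.00889, z[2]+=0.00889
R11: Y=0.0001124+0.000j on G[2,1]
R12: Y=0.0003571+0.000j on G[1,2]
V1: row V1−V3=1.12, i_V1 at 1,3
solve → V1=0.07555-0.002410j, V2=-0.9758+0.04529j, V3=-1.044-0.002410j
aux → i_V1=-0.1120-0.04011j

-1.044-0.002410j V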